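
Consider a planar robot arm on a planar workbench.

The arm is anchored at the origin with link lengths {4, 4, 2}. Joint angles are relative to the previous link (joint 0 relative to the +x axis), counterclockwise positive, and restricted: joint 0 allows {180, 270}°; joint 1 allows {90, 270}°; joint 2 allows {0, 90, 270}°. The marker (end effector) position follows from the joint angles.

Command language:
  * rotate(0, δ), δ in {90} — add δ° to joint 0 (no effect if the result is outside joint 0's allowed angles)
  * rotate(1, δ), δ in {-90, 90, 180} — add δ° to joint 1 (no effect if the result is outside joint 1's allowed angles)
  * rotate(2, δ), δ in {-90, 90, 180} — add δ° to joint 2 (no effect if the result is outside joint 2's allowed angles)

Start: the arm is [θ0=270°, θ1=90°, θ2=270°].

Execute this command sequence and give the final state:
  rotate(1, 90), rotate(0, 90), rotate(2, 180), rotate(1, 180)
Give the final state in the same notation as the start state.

begin: [θ0=270°, θ1=90°, θ2=270°]
[1] after rotate(1, 90): [θ0=270°, θ1=90°, θ2=270°]
[2] after rotate(0, 90): [θ0=270°, θ1=90°, θ2=270°]
[3] after rotate(2, 180): [θ0=270°, θ1=90°, θ2=90°]
[4] after rotate(1, 180): [θ0=270°, θ1=270°, θ2=90°]

[θ0=270°, θ1=270°, θ2=90°]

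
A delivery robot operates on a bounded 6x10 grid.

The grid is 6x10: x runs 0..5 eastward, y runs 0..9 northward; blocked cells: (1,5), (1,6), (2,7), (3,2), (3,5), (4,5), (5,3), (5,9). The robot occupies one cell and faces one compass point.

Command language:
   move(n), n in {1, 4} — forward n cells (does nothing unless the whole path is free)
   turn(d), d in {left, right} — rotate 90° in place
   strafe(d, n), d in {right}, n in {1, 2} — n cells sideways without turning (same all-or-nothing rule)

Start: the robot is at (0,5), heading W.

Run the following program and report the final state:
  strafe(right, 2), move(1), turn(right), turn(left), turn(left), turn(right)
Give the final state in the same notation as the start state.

initial: at (0,5), heading W
step 1 (strafe(right, 2)): at (0,7), heading W
step 2 (move(1)): at (0,7), heading W
step 3 (turn(right)): at (0,7), heading N
step 4 (turn(left)): at (0,7), heading W
step 5 (turn(left)): at (0,7), heading S
step 6 (turn(right)): at (0,7), heading W

at (0,7), heading W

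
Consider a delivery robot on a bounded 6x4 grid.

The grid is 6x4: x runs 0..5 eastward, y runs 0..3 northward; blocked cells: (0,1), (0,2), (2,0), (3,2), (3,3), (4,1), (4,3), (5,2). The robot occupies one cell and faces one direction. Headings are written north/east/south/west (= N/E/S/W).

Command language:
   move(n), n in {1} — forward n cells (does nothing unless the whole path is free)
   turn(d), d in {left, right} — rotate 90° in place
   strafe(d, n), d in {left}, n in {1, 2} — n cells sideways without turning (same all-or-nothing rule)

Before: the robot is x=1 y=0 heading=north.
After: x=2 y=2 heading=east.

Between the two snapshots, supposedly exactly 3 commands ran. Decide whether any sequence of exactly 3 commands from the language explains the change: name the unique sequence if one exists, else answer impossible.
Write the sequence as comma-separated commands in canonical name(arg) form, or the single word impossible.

turn(right), strafe(left, 2), move(1)

key: position moved to (2,2) AND the heading swung to E — translation plus rotation needed
t0: x=1 y=0 heading=north
t=1 turn(right) ⇒ x=1 y=0 heading=east
t=2 strafe(left, 2) ⇒ x=1 y=2 heading=east
t=3 move(1) ⇒ x=2 y=2 heading=east
all 125 alternatives checked — unique.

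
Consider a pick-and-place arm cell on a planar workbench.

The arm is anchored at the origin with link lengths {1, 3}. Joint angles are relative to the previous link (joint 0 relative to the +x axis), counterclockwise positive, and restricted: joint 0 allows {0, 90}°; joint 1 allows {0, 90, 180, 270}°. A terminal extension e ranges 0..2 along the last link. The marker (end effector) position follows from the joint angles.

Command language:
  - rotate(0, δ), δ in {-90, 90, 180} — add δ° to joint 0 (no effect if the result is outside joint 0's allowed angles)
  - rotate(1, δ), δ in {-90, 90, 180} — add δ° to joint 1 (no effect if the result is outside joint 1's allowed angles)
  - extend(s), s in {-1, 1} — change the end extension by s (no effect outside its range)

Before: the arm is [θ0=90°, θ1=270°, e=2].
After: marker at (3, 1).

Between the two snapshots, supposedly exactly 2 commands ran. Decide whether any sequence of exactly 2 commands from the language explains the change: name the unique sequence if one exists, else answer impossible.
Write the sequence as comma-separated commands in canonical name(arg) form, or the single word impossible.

extend(-1), extend(-1)

t0: [θ0=90°, θ1=270°, e=2]
step 1 (extend(-1)): [θ0=90°, θ1=270°, e=1]
step 2 (extend(-1)): [θ0=90°, θ1=270°, e=0]
no rival 2-sequence matches.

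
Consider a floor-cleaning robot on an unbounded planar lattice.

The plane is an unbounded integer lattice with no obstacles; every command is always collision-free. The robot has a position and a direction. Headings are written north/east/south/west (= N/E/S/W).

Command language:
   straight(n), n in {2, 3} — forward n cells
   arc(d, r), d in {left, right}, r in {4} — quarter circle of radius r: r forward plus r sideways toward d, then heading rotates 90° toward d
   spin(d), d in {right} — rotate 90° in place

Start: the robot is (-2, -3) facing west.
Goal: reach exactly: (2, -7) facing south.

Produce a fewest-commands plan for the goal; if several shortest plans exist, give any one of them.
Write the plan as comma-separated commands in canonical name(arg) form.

spin(right), spin(right), arc(right, 4)

start: (-2, -3) facing west
[1] after spin(right): (-2, -3) facing north
[2] after spin(right): (-2, -3) facing east
[3] after arc(right, 4): (2, -7) facing south
shorter routes all fall short; 3 is best.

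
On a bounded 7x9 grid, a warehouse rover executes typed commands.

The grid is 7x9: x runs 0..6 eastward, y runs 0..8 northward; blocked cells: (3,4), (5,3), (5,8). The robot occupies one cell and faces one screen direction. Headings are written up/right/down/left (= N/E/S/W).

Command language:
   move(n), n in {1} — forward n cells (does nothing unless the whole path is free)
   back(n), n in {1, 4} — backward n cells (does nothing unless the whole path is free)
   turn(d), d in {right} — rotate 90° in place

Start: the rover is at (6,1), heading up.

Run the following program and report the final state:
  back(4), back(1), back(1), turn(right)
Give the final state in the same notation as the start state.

at (6,0), heading right

from: at (6,1), heading up
t=1 back(4) ⇒ at (6,1), heading up
t=2 back(1) ⇒ at (6,0), heading up
t=3 back(1) ⇒ at (6,0), heading up
t=4 turn(right) ⇒ at (6,0), heading right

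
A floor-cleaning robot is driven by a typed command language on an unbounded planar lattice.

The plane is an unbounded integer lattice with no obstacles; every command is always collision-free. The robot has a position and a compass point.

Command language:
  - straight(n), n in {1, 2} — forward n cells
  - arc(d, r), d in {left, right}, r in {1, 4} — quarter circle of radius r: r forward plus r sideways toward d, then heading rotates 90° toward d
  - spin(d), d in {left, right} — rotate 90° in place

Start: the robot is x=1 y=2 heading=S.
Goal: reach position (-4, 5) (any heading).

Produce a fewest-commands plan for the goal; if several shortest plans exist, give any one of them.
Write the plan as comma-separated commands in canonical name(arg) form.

initial: x=1 y=2 heading=S
step 1 (arc(right, 1)): x=0 y=1 heading=W
step 2 (arc(right, 4)): x=-4 y=5 heading=N
nothing shorter than 2 reaches the goal.

arc(right, 1), arc(right, 4)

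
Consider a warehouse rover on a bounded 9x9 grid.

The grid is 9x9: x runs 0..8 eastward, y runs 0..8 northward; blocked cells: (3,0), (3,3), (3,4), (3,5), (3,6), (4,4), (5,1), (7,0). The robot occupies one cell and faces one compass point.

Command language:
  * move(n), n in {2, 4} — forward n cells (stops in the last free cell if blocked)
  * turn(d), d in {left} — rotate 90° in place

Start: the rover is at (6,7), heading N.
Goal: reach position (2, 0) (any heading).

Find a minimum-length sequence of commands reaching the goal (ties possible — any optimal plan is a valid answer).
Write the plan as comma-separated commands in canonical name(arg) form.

from: at (6,7), heading N
t=1 turn(left) ⇒ at (6,7), heading W
t=2 move(4) ⇒ at (2,7), heading W
t=3 turn(left) ⇒ at (2,7), heading S
t=4 move(4) ⇒ at (2,3), heading S
t=5 move(4) ⇒ at (2,0), heading S
shorter routes all fall short; 5 is best.

turn(left), move(4), turn(left), move(4), move(4)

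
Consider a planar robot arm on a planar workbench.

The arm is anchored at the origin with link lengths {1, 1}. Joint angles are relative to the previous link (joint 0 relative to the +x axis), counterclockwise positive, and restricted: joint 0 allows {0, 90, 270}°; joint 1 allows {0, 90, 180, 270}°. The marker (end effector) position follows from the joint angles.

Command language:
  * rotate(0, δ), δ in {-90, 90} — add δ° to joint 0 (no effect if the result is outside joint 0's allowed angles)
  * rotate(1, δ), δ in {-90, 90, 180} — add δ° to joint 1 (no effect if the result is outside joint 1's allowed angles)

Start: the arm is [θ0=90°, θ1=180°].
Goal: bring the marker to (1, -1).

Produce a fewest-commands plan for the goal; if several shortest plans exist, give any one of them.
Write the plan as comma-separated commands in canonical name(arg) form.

initial: [θ0=90°, θ1=180°]
t=1 rotate(1, 90) ⇒ [θ0=90°, θ1=270°]
t=2 rotate(0, -90) ⇒ [θ0=0°, θ1=270°]
nothing shorter than 2 reaches the goal.

rotate(1, 90), rotate(0, -90)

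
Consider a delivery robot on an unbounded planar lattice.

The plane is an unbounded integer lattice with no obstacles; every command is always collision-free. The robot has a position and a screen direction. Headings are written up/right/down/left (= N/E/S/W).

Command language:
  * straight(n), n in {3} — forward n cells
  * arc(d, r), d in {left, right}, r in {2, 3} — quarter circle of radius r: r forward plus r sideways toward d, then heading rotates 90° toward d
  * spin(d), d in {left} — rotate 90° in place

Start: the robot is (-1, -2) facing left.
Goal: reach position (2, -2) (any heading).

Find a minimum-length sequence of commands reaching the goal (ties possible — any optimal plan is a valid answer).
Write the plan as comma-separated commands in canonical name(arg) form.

spin(left), spin(left), straight(3)

t0: (-1, -2) facing left
[1] after spin(left): (-1, -2) facing down
[2] after spin(left): (-1, -2) facing right
[3] after straight(3): (2, -2) facing right
nothing shorter than 3 reaches the goal.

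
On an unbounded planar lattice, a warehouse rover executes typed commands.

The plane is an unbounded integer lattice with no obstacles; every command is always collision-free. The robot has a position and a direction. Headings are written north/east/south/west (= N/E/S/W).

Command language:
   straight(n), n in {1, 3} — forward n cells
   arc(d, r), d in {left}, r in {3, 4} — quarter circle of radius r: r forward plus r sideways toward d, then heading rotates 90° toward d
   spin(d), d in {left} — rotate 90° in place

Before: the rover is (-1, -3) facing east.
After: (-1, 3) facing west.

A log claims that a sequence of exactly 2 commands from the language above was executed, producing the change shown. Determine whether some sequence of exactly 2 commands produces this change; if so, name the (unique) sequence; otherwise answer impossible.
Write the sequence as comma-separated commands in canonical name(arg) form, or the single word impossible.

key: cell and facing (now W) both changed — the 2 commands mix motion and turning
initial: (-1, -3) facing east
1. arc(left, 3) → (2, 0) facing north
2. arc(left, 3) → (-1, 3) facing west
uniquely the one of 25 2-step routes that fits.

arc(left, 3), arc(left, 3)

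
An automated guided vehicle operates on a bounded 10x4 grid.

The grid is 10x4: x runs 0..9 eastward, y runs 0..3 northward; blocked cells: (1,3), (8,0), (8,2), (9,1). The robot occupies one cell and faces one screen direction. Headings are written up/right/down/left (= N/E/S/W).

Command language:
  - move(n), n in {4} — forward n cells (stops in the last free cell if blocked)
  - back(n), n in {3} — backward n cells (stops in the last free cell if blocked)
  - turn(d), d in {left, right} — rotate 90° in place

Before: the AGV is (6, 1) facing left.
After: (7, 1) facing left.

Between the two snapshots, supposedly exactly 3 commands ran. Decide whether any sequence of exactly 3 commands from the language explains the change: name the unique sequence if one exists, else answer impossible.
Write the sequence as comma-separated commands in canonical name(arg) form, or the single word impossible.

back(3), move(4), back(3)

key: the first back(3) is stopped early by the blocked cell at (9,1)
t0: (6, 1) facing left
t=1 back(3) ⇒ (8, 1) facing left
t=2 move(4) ⇒ (4, 1) facing left
t=3 back(3) ⇒ (7, 1) facing left
uniquely the one of 64 3-step routes that fits.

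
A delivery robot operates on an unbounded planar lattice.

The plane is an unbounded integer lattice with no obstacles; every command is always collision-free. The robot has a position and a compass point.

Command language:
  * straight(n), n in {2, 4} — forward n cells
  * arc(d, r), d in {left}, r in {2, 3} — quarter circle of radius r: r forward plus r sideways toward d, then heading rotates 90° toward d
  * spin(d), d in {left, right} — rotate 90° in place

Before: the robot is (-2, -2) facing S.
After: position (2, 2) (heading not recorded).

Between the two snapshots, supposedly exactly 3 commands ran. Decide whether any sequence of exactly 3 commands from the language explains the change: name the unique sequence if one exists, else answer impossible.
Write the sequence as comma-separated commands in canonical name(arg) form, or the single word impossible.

key: order matters: swapping arc(left, 2) and straight(4) lands elsewhere
begin: (-2, -2) facing S
1. arc(left, 2) → (0, -4) facing E
2. arc(left, 2) → (2, -2) facing N
3. straight(4) → (2, 2) facing N
uniquely the one of 216 3-step routes that fits.

arc(left, 2), arc(left, 2), straight(4)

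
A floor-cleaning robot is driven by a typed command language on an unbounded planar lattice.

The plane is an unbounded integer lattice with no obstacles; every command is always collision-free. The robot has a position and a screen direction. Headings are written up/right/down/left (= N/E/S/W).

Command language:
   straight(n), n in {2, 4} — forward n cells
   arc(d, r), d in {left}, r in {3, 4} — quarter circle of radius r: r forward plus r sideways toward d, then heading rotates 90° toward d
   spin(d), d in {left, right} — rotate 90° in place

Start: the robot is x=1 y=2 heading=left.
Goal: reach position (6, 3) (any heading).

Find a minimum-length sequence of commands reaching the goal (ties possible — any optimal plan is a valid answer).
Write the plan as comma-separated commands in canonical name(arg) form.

from: x=1 y=2 heading=left
1. arc(left, 3) → x=-2 y=-1 heading=down
2. arc(left, 4) → x=2 y=-5 heading=right
3. arc(left, 4) → x=6 y=-1 heading=up
4. straight(4) → x=6 y=3 heading=up
nothing shorter than 4 reaches the goal.

arc(left, 3), arc(left, 4), arc(left, 4), straight(4)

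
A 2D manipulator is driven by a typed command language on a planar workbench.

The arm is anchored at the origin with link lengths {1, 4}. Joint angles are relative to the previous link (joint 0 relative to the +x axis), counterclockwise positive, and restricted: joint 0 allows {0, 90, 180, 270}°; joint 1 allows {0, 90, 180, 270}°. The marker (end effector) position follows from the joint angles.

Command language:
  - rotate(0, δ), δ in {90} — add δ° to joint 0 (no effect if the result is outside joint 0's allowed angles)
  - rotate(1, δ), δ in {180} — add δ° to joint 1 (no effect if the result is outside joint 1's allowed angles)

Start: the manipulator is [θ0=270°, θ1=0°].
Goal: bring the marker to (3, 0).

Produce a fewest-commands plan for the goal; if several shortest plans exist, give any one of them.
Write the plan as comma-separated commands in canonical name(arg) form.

rotate(0, 90), rotate(0, 90), rotate(0, 90), rotate(1, 180)

start: [θ0=270°, θ1=0°]
[1] after rotate(0, 90): [θ0=0°, θ1=0°]
[2] after rotate(0, 90): [θ0=90°, θ1=0°]
[3] after rotate(0, 90): [θ0=180°, θ1=0°]
[4] after rotate(1, 180): [θ0=180°, θ1=180°]
no 3-step plan works, so 4 is optimal.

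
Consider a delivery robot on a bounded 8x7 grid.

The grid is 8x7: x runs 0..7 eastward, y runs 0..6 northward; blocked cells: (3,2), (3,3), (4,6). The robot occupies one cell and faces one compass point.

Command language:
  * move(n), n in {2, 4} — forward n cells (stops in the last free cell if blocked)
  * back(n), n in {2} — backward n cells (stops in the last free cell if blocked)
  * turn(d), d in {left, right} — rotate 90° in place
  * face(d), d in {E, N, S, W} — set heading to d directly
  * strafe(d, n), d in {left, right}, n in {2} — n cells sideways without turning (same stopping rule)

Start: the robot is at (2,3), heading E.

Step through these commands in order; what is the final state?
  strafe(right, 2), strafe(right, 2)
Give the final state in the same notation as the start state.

at (2,0), heading E

initial: at (2,3), heading E
t=1 strafe(right, 2) ⇒ at (2,1), heading E
t=2 strafe(right, 2) ⇒ at (2,0), heading E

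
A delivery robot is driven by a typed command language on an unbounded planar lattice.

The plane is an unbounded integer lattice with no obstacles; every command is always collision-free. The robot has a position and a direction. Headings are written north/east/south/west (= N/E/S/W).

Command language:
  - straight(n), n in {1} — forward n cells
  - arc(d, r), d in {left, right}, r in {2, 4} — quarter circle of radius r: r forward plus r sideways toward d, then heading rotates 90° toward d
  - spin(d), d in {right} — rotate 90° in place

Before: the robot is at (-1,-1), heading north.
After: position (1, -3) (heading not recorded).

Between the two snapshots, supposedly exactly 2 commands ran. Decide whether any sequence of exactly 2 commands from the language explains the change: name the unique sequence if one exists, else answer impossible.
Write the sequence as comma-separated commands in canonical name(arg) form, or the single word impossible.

spin(right), arc(right, 2)

key: order matters: swapping spin(right) and arc(right, 2) lands elsewhere
begin: at (-1,-1), heading north
1. spin(right) → at (-1,-1), heading east
2. arc(right, 2) → at (1,-3), heading south
no other 2-command option fits: unique.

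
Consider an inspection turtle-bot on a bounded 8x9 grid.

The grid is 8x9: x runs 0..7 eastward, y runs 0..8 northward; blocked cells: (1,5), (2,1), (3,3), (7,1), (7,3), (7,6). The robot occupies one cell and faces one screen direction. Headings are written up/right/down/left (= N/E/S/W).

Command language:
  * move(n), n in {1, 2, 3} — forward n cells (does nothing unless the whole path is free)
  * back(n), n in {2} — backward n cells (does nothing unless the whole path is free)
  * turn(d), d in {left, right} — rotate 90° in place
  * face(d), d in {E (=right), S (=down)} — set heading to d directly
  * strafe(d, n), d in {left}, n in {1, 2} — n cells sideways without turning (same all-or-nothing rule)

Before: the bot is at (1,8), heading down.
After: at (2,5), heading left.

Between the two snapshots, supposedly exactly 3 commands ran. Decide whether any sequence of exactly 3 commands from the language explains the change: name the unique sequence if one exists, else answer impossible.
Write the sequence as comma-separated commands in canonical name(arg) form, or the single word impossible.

strafe(left, 1), move(3), turn(right)

key: order matters: swapping strafe(left, 1) and turn(right) lands elsewhere
begin: at (1,8), heading down
1. strafe(left, 1) → at (2,8), heading down
2. move(3) → at (2,5), heading down
3. turn(right) → at (2,5), heading left
no other 3-command option fits: unique.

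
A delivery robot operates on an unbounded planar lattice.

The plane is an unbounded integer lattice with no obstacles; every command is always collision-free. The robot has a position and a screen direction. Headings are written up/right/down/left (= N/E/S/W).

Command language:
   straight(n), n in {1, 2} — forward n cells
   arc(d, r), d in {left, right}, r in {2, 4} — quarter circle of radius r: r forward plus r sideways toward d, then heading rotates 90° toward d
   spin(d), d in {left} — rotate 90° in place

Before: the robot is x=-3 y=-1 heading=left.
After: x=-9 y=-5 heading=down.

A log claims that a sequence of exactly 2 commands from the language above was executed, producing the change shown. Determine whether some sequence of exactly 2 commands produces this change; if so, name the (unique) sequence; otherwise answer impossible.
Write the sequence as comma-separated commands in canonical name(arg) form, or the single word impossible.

straight(2), arc(left, 4)

key: cell and facing (now S) both changed — the 2 commands mix motion and turning
t0: x=-3 y=-1 heading=left
t=1 straight(2) ⇒ x=-5 y=-1 heading=left
t=2 arc(left, 4) ⇒ x=-9 y=-5 heading=down
uniquely the one of 49 2-step routes that fits.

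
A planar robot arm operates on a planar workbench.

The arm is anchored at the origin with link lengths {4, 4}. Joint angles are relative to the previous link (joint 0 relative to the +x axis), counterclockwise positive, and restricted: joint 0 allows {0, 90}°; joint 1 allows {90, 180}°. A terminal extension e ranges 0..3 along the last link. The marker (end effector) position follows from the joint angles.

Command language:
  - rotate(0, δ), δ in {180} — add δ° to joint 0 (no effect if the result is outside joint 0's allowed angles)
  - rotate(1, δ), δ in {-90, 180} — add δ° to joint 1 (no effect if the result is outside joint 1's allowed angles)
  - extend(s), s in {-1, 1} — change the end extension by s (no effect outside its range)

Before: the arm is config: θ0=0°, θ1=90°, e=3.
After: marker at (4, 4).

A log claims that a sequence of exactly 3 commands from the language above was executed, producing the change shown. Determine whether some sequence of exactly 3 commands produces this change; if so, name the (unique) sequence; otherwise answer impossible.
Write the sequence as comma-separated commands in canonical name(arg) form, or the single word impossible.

start: config: θ0=0°, θ1=90°, e=3
t=1 extend(-1) ⇒ config: θ0=0°, θ1=90°, e=2
t=2 extend(-1) ⇒ config: θ0=0°, θ1=90°, e=1
t=3 extend(-1) ⇒ config: θ0=0°, θ1=90°, e=0
uniquely the one of 125 3-step routes that fits.

extend(-1), extend(-1), extend(-1)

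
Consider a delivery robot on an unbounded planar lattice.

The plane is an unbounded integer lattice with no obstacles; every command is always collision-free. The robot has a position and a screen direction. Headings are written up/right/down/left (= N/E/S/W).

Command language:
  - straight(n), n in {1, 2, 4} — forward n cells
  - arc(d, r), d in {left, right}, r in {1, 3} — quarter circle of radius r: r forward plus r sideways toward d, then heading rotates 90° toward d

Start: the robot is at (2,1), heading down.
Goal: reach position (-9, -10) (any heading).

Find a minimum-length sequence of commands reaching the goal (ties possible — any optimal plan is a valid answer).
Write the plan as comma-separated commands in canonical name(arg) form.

t0: at (2,1), heading down
[1] after straight(4): at (2,-3), heading down
[2] after straight(4): at (2,-7), heading down
[3] after arc(right, 3): at (-1,-10), heading left
[4] after straight(4): at (-5,-10), heading left
[5] after straight(4): at (-9,-10), heading left
nothing shorter than 5 reaches the goal.

straight(4), straight(4), arc(right, 3), straight(4), straight(4)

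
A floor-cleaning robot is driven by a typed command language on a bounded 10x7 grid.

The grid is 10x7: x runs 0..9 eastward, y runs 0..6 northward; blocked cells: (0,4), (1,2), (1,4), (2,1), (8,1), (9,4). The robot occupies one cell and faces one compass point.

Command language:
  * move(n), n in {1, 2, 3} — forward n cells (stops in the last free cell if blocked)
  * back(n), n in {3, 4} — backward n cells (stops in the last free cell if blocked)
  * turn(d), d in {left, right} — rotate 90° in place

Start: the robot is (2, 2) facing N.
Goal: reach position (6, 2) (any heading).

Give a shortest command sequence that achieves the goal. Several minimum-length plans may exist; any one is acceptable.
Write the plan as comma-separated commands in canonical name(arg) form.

turn(left), back(4)

from: (2, 2) facing N
[1] after turn(left): (2, 2) facing W
[2] after back(4): (6, 2) facing W
no 1-step plan works, so 2 is optimal.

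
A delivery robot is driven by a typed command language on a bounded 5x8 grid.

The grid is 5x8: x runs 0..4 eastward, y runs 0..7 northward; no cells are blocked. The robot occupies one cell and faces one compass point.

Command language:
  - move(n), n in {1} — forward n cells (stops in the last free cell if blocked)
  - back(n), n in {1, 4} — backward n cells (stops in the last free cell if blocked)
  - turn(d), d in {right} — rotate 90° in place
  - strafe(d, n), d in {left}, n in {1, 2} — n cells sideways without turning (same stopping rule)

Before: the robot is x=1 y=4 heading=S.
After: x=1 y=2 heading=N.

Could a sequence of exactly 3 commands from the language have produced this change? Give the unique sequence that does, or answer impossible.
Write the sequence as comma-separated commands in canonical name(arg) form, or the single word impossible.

key: cell and facing (now N) both changed — the 3 commands mix motion and turning
t0: x=1 y=4 heading=S
step 1 (turn(right)): x=1 y=4 heading=W
step 2 (strafe(left, 2)): x=1 y=2 heading=W
step 3 (turn(right)): x=1 y=2 heading=N
no other 3-command option fits: unique.

turn(right), strafe(left, 2), turn(right)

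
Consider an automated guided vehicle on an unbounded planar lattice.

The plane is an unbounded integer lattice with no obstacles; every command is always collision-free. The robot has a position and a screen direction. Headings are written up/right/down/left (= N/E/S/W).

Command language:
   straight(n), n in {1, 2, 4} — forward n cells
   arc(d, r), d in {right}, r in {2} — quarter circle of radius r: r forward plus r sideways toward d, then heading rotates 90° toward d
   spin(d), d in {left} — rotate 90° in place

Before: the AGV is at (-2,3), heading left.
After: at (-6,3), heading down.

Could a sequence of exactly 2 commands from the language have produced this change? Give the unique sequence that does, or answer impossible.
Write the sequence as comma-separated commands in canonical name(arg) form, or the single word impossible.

key: running spin(left) before straight(4) would end elsewhere — order is forced
initial: at (-2,3), heading left
t=1 straight(4) ⇒ at (-6,3), heading left
t=2 spin(left) ⇒ at (-6,3), heading down
uniquely the one of 25 2-step routes that fits.

straight(4), spin(left)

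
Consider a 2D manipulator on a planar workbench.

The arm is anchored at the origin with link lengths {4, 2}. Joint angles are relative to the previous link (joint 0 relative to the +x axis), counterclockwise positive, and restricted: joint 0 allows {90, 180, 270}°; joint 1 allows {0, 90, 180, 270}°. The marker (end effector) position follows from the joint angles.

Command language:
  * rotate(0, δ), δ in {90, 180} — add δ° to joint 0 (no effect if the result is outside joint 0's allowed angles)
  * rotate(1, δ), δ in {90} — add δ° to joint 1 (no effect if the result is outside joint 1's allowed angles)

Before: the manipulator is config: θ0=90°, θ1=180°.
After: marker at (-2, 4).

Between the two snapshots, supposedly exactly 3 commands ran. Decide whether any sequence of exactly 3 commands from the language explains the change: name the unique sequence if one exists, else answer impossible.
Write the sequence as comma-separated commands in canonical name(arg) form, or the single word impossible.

rotate(1, 90), rotate(1, 90), rotate(1, 90)

begin: config: θ0=90°, θ1=180°
1. rotate(1, 90) → config: θ0=90°, θ1=270°
2. rotate(1, 90) → config: θ0=90°, θ1=0°
3. rotate(1, 90) → config: θ0=90°, θ1=90°
all 27 alternatives checked — unique.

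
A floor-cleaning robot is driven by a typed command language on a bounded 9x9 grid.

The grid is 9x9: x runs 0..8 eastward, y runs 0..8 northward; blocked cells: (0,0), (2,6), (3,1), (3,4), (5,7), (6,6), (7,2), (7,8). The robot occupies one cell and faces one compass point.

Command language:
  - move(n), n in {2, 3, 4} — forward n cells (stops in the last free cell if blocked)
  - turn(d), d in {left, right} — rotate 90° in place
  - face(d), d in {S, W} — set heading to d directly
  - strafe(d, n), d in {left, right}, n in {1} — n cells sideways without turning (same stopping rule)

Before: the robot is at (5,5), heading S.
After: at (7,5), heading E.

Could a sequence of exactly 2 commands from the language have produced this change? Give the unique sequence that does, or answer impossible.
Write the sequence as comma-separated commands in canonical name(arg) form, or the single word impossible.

key: order matters: swapping turn(left) and move(2) lands elsewhere
begin: at (5,5), heading S
[1] after turn(left): at (5,5), heading E
[2] after move(2): at (7,5), heading E
no other 2-command option fits: unique.

turn(left), move(2)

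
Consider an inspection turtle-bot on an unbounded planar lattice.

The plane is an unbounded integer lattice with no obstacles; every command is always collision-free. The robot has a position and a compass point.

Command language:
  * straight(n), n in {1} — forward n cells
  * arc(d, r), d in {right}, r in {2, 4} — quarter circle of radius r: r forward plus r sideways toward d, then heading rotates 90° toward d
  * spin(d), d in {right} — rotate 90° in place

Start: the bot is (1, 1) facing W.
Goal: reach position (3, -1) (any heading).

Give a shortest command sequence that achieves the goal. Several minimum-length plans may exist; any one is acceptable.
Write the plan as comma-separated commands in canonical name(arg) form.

start: (1, 1) facing W
[1] after spin(right): (1, 1) facing N
[2] after spin(right): (1, 1) facing E
[3] after arc(right, 2): (3, -1) facing S
nothing shorter than 3 reaches the goal.

spin(right), spin(right), arc(right, 2)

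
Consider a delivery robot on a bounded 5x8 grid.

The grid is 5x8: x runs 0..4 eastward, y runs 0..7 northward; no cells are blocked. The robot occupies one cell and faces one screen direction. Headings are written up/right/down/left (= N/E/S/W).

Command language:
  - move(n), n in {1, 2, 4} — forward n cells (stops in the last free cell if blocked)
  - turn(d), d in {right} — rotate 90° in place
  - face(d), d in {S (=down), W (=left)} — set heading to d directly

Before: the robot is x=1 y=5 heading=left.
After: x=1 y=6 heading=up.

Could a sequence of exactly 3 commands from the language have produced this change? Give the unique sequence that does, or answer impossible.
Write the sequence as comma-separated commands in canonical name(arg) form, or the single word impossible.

face(W), turn(right), move(1)

key: cell and facing (now N) both changed — the 3 commands mix motion and turning
initial: x=1 y=5 heading=left
[1] after face(W): x=1 y=5 heading=left
[2] after turn(right): x=1 y=5 heading=up
[3] after move(1): x=1 y=6 heading=up
uniquely the one of 216 3-step routes that fits.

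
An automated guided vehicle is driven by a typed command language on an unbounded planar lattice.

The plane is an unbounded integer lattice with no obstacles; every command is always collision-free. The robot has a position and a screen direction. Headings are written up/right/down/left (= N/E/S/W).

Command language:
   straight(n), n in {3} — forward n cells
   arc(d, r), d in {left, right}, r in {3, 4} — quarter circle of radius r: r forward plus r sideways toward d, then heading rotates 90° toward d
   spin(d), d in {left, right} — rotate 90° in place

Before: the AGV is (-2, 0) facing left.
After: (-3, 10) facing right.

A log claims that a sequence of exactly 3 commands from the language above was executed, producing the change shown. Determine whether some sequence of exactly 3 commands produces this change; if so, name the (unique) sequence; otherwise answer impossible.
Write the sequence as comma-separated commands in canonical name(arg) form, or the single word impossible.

arc(right, 4), straight(3), arc(right, 3)

key: cell and facing (now E) both changed — the 3 commands mix motion and turning
initial: (-2, 0) facing left
t=1 arc(right, 4) ⇒ (-6, 4) facing up
t=2 straight(3) ⇒ (-6, 7) facing up
t=3 arc(right, 3) ⇒ (-3, 10) facing right
no rival 3-sequence matches.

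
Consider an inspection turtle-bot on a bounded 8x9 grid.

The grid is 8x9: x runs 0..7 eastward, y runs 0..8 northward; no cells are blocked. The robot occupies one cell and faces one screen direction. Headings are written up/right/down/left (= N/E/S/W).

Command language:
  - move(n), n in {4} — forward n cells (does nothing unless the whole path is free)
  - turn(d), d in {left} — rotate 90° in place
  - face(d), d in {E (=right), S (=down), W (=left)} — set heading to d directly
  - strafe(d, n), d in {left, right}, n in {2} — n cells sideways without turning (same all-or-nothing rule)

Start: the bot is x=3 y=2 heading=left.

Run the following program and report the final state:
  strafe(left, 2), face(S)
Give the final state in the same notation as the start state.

x=3 y=0 heading=down

from: x=3 y=2 heading=left
step 1 (strafe(left, 2)): x=3 y=0 heading=left
step 2 (face(S)): x=3 y=0 heading=down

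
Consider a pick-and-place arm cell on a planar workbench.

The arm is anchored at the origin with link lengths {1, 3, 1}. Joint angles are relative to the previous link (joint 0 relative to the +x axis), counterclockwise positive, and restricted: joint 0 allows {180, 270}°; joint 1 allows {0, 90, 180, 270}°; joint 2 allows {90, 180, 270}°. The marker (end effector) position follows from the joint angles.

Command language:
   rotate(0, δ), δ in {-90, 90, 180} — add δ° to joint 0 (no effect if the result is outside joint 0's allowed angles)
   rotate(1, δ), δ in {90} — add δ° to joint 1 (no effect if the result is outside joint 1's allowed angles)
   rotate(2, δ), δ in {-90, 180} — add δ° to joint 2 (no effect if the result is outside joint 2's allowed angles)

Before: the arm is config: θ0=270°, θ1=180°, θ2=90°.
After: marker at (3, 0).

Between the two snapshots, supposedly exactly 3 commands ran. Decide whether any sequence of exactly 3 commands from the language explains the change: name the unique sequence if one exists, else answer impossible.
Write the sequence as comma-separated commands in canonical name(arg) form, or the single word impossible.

rotate(1, 90), rotate(1, 90), rotate(1, 90)

from: config: θ0=270°, θ1=180°, θ2=90°
1. rotate(1, 90) → config: θ0=270°, θ1=270°, θ2=90°
2. rotate(1, 90) → config: θ0=270°, θ1=0°, θ2=90°
3. rotate(1, 90) → config: θ0=270°, θ1=90°, θ2=90°
no rival 3-sequence matches.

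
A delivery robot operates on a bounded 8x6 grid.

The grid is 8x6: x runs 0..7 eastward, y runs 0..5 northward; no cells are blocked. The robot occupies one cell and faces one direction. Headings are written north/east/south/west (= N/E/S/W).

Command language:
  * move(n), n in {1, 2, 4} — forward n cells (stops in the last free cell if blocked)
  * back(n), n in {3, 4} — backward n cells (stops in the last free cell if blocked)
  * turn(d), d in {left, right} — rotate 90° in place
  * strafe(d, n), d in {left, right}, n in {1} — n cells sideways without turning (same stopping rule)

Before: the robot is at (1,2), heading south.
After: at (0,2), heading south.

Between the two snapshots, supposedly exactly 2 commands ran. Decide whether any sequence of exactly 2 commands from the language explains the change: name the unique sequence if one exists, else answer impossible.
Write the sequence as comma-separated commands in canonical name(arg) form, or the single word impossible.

strafe(right, 1), strafe(right, 1)

key: heading stays S — no command in the sequence turns
begin: at (1,2), heading south
step 1 (strafe(right, 1)): at (0,2), heading south
step 2 (strafe(right, 1)): at (0,2), heading south
uniquely the one of 81 2-step routes that fits.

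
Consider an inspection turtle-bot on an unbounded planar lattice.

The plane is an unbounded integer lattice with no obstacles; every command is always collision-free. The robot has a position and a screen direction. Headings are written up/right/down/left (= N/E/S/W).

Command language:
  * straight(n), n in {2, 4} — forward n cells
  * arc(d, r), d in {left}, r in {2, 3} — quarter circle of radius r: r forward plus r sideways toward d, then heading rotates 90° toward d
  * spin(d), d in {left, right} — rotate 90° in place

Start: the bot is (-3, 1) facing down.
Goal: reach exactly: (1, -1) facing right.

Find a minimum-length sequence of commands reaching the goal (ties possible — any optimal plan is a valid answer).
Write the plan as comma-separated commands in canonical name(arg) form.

from: (-3, 1) facing down
1. arc(left, 2) → (-1, -1) facing right
2. straight(2) → (1, -1) facing right
minimal: 2 command(s), checked below 2.

arc(left, 2), straight(2)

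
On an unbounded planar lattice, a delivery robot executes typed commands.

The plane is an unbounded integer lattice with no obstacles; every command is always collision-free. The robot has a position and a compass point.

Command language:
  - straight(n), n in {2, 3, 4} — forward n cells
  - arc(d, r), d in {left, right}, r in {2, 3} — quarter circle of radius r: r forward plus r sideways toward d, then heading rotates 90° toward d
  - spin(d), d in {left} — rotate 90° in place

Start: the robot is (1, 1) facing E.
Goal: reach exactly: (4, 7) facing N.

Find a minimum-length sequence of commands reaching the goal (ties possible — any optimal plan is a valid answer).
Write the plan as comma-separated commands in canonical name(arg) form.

arc(left, 3), straight(3)

from: (1, 1) facing E
t=1 arc(left, 3) ⇒ (4, 4) facing N
t=2 straight(3) ⇒ (4, 7) facing N
no 1-step plan works, so 2 is optimal.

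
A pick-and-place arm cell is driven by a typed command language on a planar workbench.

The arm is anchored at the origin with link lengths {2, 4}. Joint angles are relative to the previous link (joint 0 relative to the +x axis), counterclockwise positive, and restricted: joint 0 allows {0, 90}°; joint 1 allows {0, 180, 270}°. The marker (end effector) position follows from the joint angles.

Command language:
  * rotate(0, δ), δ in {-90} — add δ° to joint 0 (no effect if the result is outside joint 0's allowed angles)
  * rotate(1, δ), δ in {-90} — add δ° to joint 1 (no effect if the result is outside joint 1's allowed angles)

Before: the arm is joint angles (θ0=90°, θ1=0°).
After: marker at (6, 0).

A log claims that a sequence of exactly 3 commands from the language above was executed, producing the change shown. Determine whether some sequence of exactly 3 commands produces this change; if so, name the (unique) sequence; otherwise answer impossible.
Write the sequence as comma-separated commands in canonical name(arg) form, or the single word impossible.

from: joint angles (θ0=90°, θ1=0°)
[1] after rotate(0, -90): joint angles (θ0=0°, θ1=0°)
[2] after rotate(0, -90): joint angles (θ0=0°, θ1=0°)
[3] after rotate(0, -90): joint angles (θ0=0°, θ1=0°)
no other 3-command option fits: unique.

rotate(0, -90), rotate(0, -90), rotate(0, -90)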